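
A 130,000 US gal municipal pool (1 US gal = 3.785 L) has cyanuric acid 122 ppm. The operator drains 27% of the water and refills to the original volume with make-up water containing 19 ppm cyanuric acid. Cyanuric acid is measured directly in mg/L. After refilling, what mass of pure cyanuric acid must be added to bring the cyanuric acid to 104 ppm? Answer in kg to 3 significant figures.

4.83 kg

Volume: 130,000 US gal × 3.785 L/gal = 492,050 L.
After draining 27% and refilling: 122 × 0.73 + 19 × 0.27 = 94.19 ppm.
Deficit to target: 104 − 94.19 = 9.81 mg/L.
Mass: 9.81 mg/L × 492,050 L = 4827 g cyanuric acid.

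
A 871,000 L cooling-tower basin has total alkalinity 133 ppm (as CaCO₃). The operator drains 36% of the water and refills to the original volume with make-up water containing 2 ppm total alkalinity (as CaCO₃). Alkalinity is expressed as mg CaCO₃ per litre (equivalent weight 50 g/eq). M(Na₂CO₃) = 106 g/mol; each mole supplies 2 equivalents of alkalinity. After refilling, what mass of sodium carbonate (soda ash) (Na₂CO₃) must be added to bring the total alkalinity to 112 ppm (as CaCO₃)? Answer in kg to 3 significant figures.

After draining 36% and refilling: 133 × 0.64 + 2 × 0.36 = 85.84 ppm.
Deficit to target: 112 − 85.84 = 26.16 mg/L.
As CaCO₃: 26.16 mg/L × 871,000 L = 22,790 g; ÷ 50 g/eq ÷ 2 = 227.9 mol Na₂CO₃.
Mass: 227.9 × 106 = 24,150 g.

24.2 kg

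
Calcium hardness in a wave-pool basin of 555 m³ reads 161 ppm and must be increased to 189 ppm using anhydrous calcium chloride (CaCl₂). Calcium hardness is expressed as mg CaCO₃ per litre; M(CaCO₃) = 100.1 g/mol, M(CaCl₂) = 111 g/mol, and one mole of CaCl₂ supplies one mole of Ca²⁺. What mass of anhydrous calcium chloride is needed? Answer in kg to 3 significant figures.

17.2 kg

Volume: 555 m³ = 555,000 L.
Hardness to add: (189 − 161) = 28 mg/L as CaCO₃ × 555,000 L = 15,540 g as CaCO₃.
Moles of Ca²⁺ (1 mol Ca²⁺ ≡ 1 mol CaCO₃): 15,540 / 100.1 g/mol = 155.2 mol.
Mass of CaCl₂: 155.2 × 111 = 17,230 g.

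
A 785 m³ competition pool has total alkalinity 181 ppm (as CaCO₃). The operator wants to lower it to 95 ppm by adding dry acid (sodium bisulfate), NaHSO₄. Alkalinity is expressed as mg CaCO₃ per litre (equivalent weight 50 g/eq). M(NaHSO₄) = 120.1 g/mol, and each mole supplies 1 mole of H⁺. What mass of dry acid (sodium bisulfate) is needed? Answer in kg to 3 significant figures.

162 kg

Volume: 785 m³ = 785,000 L.
Alkalinity to neutralize: (181 − 95) = 86 mg/L as CaCO₃ × 785,000 L = 67,510 g as CaCO₃.
Equivalents of H⁺ required: 67,510 ÷ 50 g/eq = 1350 eq = 1350 mol NaHSO₄.
Mass of NaHSO₄: 1350 × 120.1 = 162,200 g.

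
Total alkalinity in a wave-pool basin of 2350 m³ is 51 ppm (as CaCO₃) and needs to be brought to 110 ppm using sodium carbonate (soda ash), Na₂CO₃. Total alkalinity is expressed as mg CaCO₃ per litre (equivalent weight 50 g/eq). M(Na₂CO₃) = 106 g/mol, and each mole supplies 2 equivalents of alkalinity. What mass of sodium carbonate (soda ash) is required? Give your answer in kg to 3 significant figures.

Volume: 2350 m³ = 2,350,000 L.
Alkalinity to add: (110 − 51) = 59 mg/L as CaCO₃ × 2,350,000 L = 138,600 g as CaCO₃.
Equivalents: 138,600 g ÷ 50 g/eq = 2773 eq.
Each mole of Na₂CO₃ supplies 2 eq, so 2773 / 2 = 1386 mol.
Mass: 1386 mol × 106 g/mol = 147,000 g.

147 kg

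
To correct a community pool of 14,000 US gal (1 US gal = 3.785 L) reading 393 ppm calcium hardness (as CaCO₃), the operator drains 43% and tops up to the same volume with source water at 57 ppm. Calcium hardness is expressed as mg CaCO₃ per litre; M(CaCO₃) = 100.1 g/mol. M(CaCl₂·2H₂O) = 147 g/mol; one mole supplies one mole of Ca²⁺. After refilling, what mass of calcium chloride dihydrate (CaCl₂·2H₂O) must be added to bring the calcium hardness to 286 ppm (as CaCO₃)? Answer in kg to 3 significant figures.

2.92 kg

Volume: 14,000 US gal × 3.785 L/gal = 52,990 L.
After draining 43% and refilling: 393 × 0.57 + 57 × 0.43 = 248.52 ppm.
Deficit to target: 286 − 248.52 = 37.48 mg/L.
As CaCO₃: 37.48 mg/L × 52,990 L = 1986 g; ÷ 100.1 = 19.84 mol Ca²⁺.
Mass: 19.84 × 147 = 2917 g.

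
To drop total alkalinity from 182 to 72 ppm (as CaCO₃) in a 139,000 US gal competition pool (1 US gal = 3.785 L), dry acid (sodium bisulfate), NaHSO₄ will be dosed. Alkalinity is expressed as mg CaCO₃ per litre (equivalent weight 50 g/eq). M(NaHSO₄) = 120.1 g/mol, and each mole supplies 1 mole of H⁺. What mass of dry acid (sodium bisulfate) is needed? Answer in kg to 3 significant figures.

139 kg

Volume: 139,000 US gal × 3.785 L/gal = 526,115 L.
Alkalinity to neutralize: (182 − 72) = 110 mg/L as CaCO₃ × 526,115 L = 57,870 g as CaCO₃.
Equivalents of H⁺ required: 57,870 ÷ 50 g/eq = 1157 eq = 1157 mol NaHSO₄.
Mass of NaHSO₄: 1157 × 120.1 = 139,000 g.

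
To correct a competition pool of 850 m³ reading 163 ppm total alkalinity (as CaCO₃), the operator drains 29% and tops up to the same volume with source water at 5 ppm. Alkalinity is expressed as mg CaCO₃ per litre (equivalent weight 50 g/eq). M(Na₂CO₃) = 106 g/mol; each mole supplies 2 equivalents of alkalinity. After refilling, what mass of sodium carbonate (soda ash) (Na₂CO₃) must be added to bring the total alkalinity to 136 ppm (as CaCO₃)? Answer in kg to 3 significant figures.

17.0 kg

Volume: 850 m³ = 850,000 L.
After draining 29% and refilling: 163 × 0.71 + 5 × 0.29 = 117.18 ppm.
Deficit to target: 136 − 117.18 = 18.82 mg/L.
As CaCO₃: 18.82 mg/L × 850,000 L = 16,000 g; ÷ 50 g/eq ÷ 2 = 160 mol Na₂CO₃.
Mass: 160 × 106 = 16,960 g.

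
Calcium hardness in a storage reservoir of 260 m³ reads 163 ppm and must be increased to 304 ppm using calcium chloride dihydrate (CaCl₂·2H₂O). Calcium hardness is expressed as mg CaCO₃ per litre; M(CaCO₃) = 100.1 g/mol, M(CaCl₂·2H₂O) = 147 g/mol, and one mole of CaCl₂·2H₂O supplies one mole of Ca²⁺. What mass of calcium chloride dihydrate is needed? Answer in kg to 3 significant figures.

53.8 kg

Volume: 260 m³ = 260,000 L.
Hardness to add: (304 − 163) = 141 mg/L as CaCO₃ × 260,000 L = 36,660 g as CaCO₃.
Moles of Ca²⁺ (1 mol Ca²⁺ ≡ 1 mol CaCO₃): 36,660 / 100.1 g/mol = 366.2 mol.
Mass of CaCl₂·2H₂O: 366.2 × 147 = 53,840 g.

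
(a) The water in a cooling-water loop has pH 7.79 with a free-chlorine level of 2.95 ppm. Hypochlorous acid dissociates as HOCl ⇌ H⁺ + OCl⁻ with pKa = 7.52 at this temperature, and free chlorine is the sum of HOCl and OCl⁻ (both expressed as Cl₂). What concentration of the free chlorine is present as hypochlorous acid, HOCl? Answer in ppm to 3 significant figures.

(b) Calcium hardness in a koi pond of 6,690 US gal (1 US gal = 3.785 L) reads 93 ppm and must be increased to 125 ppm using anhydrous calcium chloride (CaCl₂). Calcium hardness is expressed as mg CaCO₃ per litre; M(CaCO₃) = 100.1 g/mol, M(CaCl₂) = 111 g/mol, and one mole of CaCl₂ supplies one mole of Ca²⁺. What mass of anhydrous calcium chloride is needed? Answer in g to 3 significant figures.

(a) [OCl⁻]/[HOCl] = 10^(pH − pKa) = 10^(7.79 − 7.52) = 10^0.27 = 1.862.
(a) Fraction as HOCl = 1 / (1 + 1.862) = 0.3494.
(a) HOCl = 0.3494 × 2.95 ppm = 1.031 ppm.

(b) Volume: 6,690 US gal × 3.785 L/gal = 25,322 L.
(b) Hardness to add: (125 − 93) = 32 mg/L as CaCO₃ × 25,322 L = 810.3 g as CaCO₃.
(b) Moles of Ca²⁺ (1 mol Ca²⁺ ≡ 1 mol CaCO₃): 810.3 / 100.1 g/mol = 8.095 mol.
(b) Mass of CaCl₂: 8.095 × 111 = 898.5 g.

(a) 1.03 ppm; (b) 899 g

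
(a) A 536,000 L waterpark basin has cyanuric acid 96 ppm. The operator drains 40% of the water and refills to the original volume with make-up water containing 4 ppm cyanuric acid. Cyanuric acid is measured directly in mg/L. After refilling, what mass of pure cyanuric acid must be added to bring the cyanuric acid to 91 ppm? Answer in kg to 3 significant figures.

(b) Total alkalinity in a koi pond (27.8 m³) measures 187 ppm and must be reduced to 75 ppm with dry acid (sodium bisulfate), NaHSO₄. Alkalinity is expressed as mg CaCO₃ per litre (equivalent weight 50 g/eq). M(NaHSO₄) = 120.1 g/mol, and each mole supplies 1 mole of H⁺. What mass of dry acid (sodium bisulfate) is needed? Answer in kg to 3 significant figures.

(a) 17.0 kg; (b) 7.48 kg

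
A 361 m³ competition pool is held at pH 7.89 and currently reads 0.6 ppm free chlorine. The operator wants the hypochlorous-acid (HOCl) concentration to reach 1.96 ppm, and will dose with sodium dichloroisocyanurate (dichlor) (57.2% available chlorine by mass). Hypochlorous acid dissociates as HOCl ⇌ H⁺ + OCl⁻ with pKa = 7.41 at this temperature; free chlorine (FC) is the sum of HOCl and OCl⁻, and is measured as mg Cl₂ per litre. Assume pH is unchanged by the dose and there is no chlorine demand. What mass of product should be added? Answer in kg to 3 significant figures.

4.59 kg

Volume: 361 m³ = 361,000 L.
[OCl⁻]/[HOCl] = 10^(pH − pKa) = 10^(7.89 − 7.41) = 3.02; fraction as HOCl = 1/(1 + 3.02) = 0.2488.
Free chlorine required for 1.96 ppm HOCl: 1.96 / 0.2488 = 7.879 ppm.
FC to add: 7.879 − 0.6 = 7.279 mg/L as Cl₂.
Cl₂ equivalent: 7.279 mg/L × 361,000 L = 2628 g.
Product at 57.2% available Cl: 2628 / 0.572 = 4594 g.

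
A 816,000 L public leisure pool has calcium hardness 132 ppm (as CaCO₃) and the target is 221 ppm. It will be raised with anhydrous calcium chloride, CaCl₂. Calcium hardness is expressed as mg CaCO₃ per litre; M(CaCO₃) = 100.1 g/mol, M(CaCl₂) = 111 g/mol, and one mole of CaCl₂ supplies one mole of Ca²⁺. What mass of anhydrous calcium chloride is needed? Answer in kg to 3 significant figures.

80.5 kg

Hardness to add: (221 − 132) = 89 mg/L as CaCO₃ × 816,000 L = 72,620 g as CaCO₃.
Moles of Ca²⁺ (1 mol Ca²⁺ ≡ 1 mol CaCO₃): 72,620 / 100.1 g/mol = 725.5 mol.
Mass of CaCl₂: 725.5 × 111 = 80,530 g.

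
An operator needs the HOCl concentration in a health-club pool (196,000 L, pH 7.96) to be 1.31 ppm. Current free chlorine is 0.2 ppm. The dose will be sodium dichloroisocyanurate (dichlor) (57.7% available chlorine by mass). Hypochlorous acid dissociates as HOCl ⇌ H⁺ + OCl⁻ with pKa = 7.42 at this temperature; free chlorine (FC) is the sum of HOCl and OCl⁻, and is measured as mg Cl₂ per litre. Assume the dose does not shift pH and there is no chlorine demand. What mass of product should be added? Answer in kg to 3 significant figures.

[OCl⁻]/[HOCl] = 10^(pH − pKa) = 10^(7.96 − 7.42) = 3.467; fraction as HOCl = 1/(1 + 3.467) = 0.2238.
Free chlorine required for 1.31 ppm HOCl: 1.31 / 0.2238 = 5.852 ppm.
FC to add: 5.852 − 0.2 = 5.652 mg/L as Cl₂.
Cl₂ equivalent: 5.652 mg/L × 196,000 L = 1108 g.
Product at 57.7% available Cl: 1108 / 0.577 = 1920 g.

1.92 kg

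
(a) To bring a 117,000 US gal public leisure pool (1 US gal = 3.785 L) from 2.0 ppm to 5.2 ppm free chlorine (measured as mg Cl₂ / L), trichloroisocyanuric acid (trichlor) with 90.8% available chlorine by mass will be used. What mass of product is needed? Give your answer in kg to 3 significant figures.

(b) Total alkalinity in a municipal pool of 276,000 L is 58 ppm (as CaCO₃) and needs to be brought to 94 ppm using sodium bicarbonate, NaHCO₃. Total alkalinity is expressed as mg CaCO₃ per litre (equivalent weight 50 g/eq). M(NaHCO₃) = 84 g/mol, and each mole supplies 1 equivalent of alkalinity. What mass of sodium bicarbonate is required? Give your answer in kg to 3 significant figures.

(a) 1.56 kg; (b) 16.7 kg

(a) Volume: 117,000 US gal × 3.785 L/gal = 442,845 L.
(a) Chlorine deficit: 5.2 − 2.0 = 3.2 ppm = 3.2 mg/L as Cl₂.
(a) Cl₂ equivalent needed: 3.2 mg/L × 442,845 L = 1,417,000 mg = 1417 g.
(a) Product at 90.8% available chlorine: 1417 / 0.908 = 1561 g.

(b) Alkalinity to add: (94 − 58) = 36 mg/L as CaCO₃ × 276,000 L = 9936 g as CaCO₃.
(b) Equivalents: 9936 g ÷ 50 g/eq = 198.7 eq.
(b) NaHCO₃ supplies 1 eq per mole → 198.7 mol.
(b) Mass: 198.7 mol × 84 g/mol = 16,690 g.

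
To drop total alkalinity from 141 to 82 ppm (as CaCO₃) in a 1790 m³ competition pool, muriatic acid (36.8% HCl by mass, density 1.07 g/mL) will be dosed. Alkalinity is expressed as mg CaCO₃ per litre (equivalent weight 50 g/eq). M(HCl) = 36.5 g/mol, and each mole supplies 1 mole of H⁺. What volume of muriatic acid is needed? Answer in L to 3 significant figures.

196 L

Volume: 1790 m³ = 1,790,000 L.
Alkalinity to neutralize: (141 − 82) = 59 mg/L as CaCO₃ × 1,790,000 L = 105,600 g as CaCO₃.
Equivalents of H⁺ required: 105,600 ÷ 50 g/eq = 2112 eq = 2112 mol HCl.
Mass of HCl: 2112 × 36.5 = 77,100 g.
Mass of 36.8% solution: 77,100 / 0.368 = 209,500 g.
Volume: 209,500 g ÷ 1.07 g/mL = 195,800 mL.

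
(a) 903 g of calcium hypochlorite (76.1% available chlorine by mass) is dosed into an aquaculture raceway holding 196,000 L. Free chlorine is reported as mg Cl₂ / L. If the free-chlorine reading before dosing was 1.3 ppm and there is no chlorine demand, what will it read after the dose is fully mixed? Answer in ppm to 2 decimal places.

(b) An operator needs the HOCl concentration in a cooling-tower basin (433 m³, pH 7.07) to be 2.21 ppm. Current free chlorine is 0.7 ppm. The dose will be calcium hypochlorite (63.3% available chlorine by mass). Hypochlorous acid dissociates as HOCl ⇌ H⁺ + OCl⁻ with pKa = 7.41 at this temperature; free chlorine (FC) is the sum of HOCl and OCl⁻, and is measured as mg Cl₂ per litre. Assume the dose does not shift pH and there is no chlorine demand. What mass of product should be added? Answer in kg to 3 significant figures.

(a) 4.81 ppm; (b) 1.72 kg

(a) Available chlorine delivered: 903 g × 0.761 = 687.2 g as Cl₂.
(a) Concentration rise: 687.2 g / 196,000 L = 3.506 mg/L = 3.51 ppm.
(a) Final FC: 1.3 + 3.51 = 4.81 ppm.

(b) Volume: 433 m³ = 433,000 L.
(b) [OCl⁻]/[HOCl] = 10^(pH − pKa) = 10^(7.07 − 7.41) = 0.4571; fraction as HOCl = 1/(1 + 0.4571) = 0.6863.
(b) Free chlorine required for 2.21 ppm HOCl: 2.21 / 0.6863 = 3.22 ppm.
(b) FC to add: 3.22 − 0.7 = 2.52 mg/L as Cl₂.
(b) Cl₂ equivalent: 2.52 mg/L × 433,000 L = 1091 g.
(b) Product at 63.3% available Cl: 1091 / 0.633 = 1724 g.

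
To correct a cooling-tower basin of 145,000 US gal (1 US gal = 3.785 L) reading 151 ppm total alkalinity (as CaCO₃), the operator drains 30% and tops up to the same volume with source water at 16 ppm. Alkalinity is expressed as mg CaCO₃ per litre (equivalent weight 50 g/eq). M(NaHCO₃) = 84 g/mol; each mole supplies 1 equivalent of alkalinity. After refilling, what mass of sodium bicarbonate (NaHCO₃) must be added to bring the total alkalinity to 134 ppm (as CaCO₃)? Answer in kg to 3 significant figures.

Volume: 145,000 US gal × 3.785 L/gal = 548,825 L.
After draining 30% and refilling: 151 × 0.70 + 16 × 0.30 = 110.5 ppm.
Deficit to target: 134 − 110.5 = 23.5 mg/L.
As CaCO₃: 23.5 mg/L × 548,825 L = 12,900 g; ÷ 50 g/eq ÷ 1 = 257.9 mol NaHCO₃.
Mass: 257.9 × 84 = 21,670 g.

21.7 kg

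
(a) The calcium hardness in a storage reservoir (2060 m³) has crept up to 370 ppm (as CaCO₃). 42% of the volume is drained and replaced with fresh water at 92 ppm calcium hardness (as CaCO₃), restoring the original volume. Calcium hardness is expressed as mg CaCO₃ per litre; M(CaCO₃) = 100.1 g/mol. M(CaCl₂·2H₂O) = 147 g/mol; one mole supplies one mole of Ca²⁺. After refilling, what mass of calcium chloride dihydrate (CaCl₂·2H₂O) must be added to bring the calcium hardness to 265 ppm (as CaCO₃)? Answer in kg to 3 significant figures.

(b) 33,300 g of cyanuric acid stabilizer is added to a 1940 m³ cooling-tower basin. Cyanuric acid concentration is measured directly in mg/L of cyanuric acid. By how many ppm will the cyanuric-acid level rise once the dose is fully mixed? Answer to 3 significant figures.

(a) Volume: 2060 m³ = 2,060,000 L.
(a) After draining 42% and refilling: 370 × 0.58 + 92 × 0.42 = 253.24 ppm.
(a) Deficit to target: 265 − 253.24 = 11.76 mg/L.
(a) As CaCO₃: 11.76 mg/L × 2,060,000 L = 24,230 g; ÷ 100.1 = 242 mol Ca²⁺.
(a) Mass: 242 × 147 = 35,580 g.

(b) Volume: 1940 m³ = 1,940,000 L.
(b) Rise: 33,300 g / 1,940,000 L × 1000 = 17.16 mg/L.

(a) 35.6 kg; (b) 17.2 ppm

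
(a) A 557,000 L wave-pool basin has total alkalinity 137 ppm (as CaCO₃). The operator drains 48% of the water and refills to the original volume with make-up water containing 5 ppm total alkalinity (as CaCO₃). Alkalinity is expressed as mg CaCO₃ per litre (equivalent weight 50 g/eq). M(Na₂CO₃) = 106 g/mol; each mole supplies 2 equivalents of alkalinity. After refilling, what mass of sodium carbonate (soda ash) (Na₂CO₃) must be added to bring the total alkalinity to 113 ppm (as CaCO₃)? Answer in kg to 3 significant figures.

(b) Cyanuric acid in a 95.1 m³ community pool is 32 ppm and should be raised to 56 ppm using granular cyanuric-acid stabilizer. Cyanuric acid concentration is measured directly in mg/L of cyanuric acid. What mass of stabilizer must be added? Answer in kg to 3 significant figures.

(a) After draining 48% and refilling: 137 × 0.52 + 5 × 0.48 = 73.64 ppm.
(a) Deficit to target: 113 − 73.64 = 39.36 mg/L.
(a) As CaCO₃: 39.36 mg/L × 557,000 L = 21,920 g; ÷ 50 g/eq ÷ 2 = 219.2 mol Na₂CO₃.
(a) Mass: 219.2 × 106 = 23,240 g.

(b) Volume: 95.1 m³ = 95,100 L.
(b) CYA to add: (56 − 32) = 24 mg/L × 95,100 L = 2282 g cyanuric acid.

(a) 23.2 kg; (b) 2.28 kg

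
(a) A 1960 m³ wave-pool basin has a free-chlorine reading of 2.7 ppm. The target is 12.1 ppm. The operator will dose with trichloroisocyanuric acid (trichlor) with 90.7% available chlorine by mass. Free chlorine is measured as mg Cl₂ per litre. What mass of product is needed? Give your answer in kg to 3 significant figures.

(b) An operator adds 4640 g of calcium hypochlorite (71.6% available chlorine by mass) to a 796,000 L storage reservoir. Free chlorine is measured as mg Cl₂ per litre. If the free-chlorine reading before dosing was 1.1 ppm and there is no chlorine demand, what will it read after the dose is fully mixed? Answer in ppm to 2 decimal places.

(a) Volume: 1960 m³ = 1,960,000 L.
(a) Chlorine deficit: 12.1 − 2.7 = 9.4 ppm = 9.4 mg/L as Cl₂.
(a) Cl₂ equivalent needed: 9.4 mg/L × 1,960,000 L = 18,420,000 mg = 18,420 g.
(a) Product at 90.7% available chlorine: 18,420 / 0.907 = 20,310 g.

(b) Available chlorine delivered: 4640 g × 0.716 = 3322 g as Cl₂.
(b) Concentration rise: 3322 g / 796,000 L = 4.174 mg/L = 4.17 ppm.
(b) Final FC: 1.1 + 4.17 = 5.27 ppm.

(a) 20.3 kg; (b) 5.27 ppm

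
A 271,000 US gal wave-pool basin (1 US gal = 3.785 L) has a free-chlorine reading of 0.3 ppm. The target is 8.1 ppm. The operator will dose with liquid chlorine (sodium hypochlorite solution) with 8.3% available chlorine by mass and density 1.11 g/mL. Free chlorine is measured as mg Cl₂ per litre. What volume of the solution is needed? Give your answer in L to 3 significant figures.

86.8 L

Volume: 271,000 US gal × 3.785 L/gal = 1,025,735 L.
Chlorine deficit: 8.1 − 0.3 = 7.8 ppm = 7.8 mg/L as Cl₂.
Cl₂ equivalent needed: 7.8 mg/L × 1,025,735 L = 8,001,000 mg = 8001 g.
Product at 8.3% available chlorine: 8001 / 0.083 = 96,390 g.
Volume at density 1.11 g/mL: 96,390 g ÷ 1.11 g/mL = 86,840 mL.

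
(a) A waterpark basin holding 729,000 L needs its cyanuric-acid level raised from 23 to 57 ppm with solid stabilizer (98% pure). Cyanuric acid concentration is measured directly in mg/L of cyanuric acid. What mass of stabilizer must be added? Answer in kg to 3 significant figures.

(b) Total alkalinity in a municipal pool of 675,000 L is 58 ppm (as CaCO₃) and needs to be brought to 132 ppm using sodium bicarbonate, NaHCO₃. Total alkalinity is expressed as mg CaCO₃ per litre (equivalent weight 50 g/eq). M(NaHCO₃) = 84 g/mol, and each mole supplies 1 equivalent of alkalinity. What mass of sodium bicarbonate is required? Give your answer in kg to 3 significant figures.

(a) CYA to add: (57 − 23) = 34 mg/L × 729,000 L = 24,790 g cyanuric acid.
(a) At 98% purity: 24,790 / 0.98 = 25,290 g product.

(b) Alkalinity to add: (132 − 58) = 74 mg/L as CaCO₃ × 675,000 L = 49,950 g as CaCO₃.
(b) Equivalents: 49,950 g ÷ 50 g/eq = 999 eq.
(b) NaHCO₃ supplies 1 eq per mole → 999 mol.
(b) Mass: 999 mol × 84 g/mol = 83,920 g.

(a) 25.3 kg; (b) 83.9 kg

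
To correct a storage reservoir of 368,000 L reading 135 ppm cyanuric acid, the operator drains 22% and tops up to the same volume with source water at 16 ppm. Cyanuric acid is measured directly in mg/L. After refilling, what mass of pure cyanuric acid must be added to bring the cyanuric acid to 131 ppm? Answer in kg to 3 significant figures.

After draining 22% and refilling: 135 × 0.78 + 16 × 0.22 = 108.82 ppm.
Deficit to target: 131 − 108.82 = 22.18 mg/L.
Mass: 22.18 mg/L × 368,000 L = 8162 g cyanuric acid.

8.16 kg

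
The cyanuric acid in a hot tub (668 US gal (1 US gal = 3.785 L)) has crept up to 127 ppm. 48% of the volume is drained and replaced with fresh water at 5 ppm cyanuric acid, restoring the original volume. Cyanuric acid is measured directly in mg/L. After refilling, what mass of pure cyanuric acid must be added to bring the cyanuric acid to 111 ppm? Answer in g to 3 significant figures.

Volume: 668 US gal × 3.785 L/gal = 2,528 L.
After draining 48% and refilling: 127 × 0.52 + 5 × 0.48 = 68.44 ppm.
Deficit to target: 111 − 68.44 = 42.56 mg/L.
Mass: 42.56 mg/L × 2,528 L = 107.6 g cyanuric acid.

108 g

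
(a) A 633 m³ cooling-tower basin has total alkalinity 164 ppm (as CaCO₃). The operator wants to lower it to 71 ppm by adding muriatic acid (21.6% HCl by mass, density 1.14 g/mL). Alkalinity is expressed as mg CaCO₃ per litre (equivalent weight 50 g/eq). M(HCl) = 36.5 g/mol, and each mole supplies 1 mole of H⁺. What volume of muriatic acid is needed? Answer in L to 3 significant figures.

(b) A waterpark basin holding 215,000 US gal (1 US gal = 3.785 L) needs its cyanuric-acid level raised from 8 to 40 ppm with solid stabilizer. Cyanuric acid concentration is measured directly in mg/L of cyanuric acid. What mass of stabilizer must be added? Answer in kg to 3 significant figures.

(a) Volume: 633 m³ = 633,000 L.
(a) Alkalinity to neutralize: (164 − 71) = 93 mg/L as CaCO₃ × 633,000 L = 58,870 g as CaCO₃.
(a) Equivalents of H⁺ required: 58,870 ÷ 50 g/eq = 1177 eq = 1177 mol HCl.
(a) Mass of HCl: 1177 × 36.5 = 42,970 g.
(a) Mass of 21.6% solution: 42,970 / 0.216 = 199,000 g.
(a) Volume: 199,000 g ÷ 1.14 g/mL = 174,500 mL.

(b) Volume: 215,000 US gal × 3.785 L/gal = 813,775 L.
(b) CYA to add: (40 − 8) = 32 mg/L × 813,775 L = 26,040 g cyanuric acid.

(a) 175 L; (b) 26.0 kg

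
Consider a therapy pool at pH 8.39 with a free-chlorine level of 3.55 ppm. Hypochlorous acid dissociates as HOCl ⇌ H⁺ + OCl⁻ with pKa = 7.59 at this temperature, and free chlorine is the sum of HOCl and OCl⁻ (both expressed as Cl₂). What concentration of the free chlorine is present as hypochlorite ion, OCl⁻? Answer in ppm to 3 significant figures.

[OCl⁻]/[HOCl] = 10^(pH − pKa) = 10^(8.39 − 7.59) = 10^0.80 = 6.31.
Fraction as HOCl = 1 / (1 + 6.31) = 0.1368.
OCl⁻ = (1 − 0.1368) × 3.55 ppm = 3.064 ppm.

3.06 ppm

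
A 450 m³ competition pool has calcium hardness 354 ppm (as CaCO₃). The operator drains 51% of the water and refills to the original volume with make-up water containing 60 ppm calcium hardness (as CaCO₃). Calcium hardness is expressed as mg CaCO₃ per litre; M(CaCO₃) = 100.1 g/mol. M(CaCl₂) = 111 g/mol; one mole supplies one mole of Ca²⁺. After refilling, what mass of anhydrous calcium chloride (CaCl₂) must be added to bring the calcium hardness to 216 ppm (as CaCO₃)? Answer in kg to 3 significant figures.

Volume: 450 m³ = 450,000 L.
After draining 51% and refilling: 354 × 0.49 + 60 × 0.51 = 204.06 ppm.
Deficit to target: 216 − 204.06 = 11.94 mg/L.
As CaCO₃: 11.94 mg/L × 450,000 L = 5373 g; ÷ 100.1 = 53.68 mol Ca²⁺.
Mass: 53.68 × 111 = 5958 g.

5.96 kg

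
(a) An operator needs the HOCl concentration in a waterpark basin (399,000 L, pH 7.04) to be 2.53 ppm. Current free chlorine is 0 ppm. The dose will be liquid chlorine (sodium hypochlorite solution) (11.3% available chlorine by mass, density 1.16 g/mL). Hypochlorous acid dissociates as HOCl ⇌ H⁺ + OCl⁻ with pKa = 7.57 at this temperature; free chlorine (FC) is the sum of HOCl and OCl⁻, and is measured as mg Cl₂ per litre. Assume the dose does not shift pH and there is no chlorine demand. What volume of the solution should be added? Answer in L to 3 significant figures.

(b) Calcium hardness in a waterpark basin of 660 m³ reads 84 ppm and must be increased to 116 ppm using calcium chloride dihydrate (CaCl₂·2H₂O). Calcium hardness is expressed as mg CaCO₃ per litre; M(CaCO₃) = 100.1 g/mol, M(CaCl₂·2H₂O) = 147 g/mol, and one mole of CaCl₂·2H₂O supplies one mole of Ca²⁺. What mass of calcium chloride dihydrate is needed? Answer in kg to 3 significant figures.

(a) 9.97 L; (b) 31.0 kg

(a) [OCl⁻]/[HOCl] = 10^(pH − pKa) = 10^(7.04 − 7.57) = 0.2951; fraction as HOCl = 1/(1 + 0.2951) = 0.7721.
(a) Free chlorine required for 2.53 ppm HOCl: 2.53 / 0.7721 = 3.277 ppm.
(a) FC to add: 3.277 − 0 = 3.277 mg/L as Cl₂.
(a) Cl₂ equivalent: 3.277 mg/L × 399,000 L = 1307 g.
(a) Product at 11.3% available Cl: 1307 / 0.113 = 11,570 g.
(a) Volume: 11,570 g ÷ 1.16 g/mL = 9974 mL.

(b) Volume: 660 m³ = 660,000 L.
(b) Hardness to add: (116 − 84) = 32 mg/L as CaCO₃ × 660,000 L = 21,120 g as CaCO₃.
(b) Moles of Ca²⁺ (1 mol Ca²⁺ ≡ 1 mol CaCO₃): 21,120 / 100.1 g/mol = 211 mol.
(b) Mass of CaCl₂·2H₂O: 211 × 147 = 31,020 g.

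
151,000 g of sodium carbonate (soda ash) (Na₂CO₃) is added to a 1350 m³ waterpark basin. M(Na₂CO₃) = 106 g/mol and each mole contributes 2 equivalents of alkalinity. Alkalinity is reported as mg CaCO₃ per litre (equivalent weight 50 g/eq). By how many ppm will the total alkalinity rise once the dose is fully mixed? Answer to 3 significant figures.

Volume: 1350 m³ = 1,350,000 L.
Moles of Na₂CO₃: 151,000 g ÷ 106 g/mol = 1425 mol → 2849 eq of alkalinity.
As CaCO₃: 2849 eq × 50 g/eq = 142,500 g.
Rise: 142,500 g / 1,350,000 L × 1000 = 105.5 mg/L.

106 ppm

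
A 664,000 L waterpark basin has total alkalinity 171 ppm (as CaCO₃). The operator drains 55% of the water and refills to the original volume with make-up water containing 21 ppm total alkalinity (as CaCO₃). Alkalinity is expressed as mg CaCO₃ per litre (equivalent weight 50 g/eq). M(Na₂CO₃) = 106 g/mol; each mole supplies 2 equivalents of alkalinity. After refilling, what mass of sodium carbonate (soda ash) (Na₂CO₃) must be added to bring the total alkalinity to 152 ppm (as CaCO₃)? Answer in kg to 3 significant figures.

After draining 55% and refilling: 171 × 0.45 + 21 × 0.55 = 88.5 ppm.
Deficit to target: 152 − 88.5 = 63.5 mg/L.
As CaCO₃: 63.5 mg/L × 664,000 L = 42,160 g; ÷ 50 g/eq ÷ 2 = 421.6 mol Na₂CO₃.
Mass: 421.6 × 106 = 44,690 g.

44.7 kg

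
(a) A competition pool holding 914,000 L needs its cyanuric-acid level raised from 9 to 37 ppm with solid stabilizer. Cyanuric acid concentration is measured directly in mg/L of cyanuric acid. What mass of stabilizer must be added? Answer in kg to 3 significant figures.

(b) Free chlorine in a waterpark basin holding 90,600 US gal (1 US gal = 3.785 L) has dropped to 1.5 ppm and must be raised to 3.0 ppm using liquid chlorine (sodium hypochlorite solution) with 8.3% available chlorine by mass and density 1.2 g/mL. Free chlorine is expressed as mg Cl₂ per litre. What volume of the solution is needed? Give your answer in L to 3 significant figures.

(a) CYA to add: (37 − 9) = 28 mg/L × 914,000 L = 25,590 g cyanuric acid.

(b) Volume: 90,600 US gal × 3.785 L/gal = 342,921 L.
(b) Chlorine deficit: 3.0 − 1.5 = 1.5 ppm = 1.5 mg/L as Cl₂.
(b) Cl₂ equivalent needed: 1.5 mg/L × 342,921 L = 514,400 mg = 514.4 g.
(b) Product at 8.3% available chlorine: 514.4 / 0.083 = 6197 g.
(b) Volume at density 1.2 g/mL: 6197 g ÷ 1.2 g/mL = 5164 mL.

(a) 25.6 kg; (b) 5.16 L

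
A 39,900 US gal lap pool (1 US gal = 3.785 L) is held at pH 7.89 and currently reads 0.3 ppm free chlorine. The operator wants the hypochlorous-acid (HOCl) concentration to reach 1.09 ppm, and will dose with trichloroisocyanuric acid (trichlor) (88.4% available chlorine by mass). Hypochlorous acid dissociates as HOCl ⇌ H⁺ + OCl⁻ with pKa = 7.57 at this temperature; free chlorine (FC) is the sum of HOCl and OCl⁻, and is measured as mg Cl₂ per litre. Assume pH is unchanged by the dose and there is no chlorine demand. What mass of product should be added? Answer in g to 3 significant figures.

Volume: 39,900 US gal × 3.785 L/gal = 151,022 L.
[OCl⁻]/[HOCl] = 10^(pH − pKa) = 10^(7.89 − 7.57) = 2.089; fraction as HOCl = 1/(1 + 2.089) = 0.3237.
Free chlorine required for 1.09 ppm HOCl: 1.09 / 0.3237 = 3.367 ppm.
FC to add: 3.367 − 0.3 = 3.067 mg/L as Cl₂.
Cl₂ equivalent: 3.067 mg/L × 151,022 L = 463.2 g.
Product at 88.4% available Cl: 463.2 / 0.884 = 524 g.

524 g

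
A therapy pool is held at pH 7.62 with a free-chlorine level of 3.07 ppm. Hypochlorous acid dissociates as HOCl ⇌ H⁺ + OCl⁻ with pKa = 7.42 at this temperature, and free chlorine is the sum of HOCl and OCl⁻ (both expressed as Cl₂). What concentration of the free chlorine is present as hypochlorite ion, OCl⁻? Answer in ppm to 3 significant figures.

1.88 ppm

[OCl⁻]/[HOCl] = 10^(pH − pKa) = 10^(7.62 − 7.42) = 10^0.20 = 1.585.
Fraction as HOCl = 1 / (1 + 1.585) = 0.3869.
OCl⁻ = (1 − 0.3869) × 3.07 ppm = 1.882 ppm.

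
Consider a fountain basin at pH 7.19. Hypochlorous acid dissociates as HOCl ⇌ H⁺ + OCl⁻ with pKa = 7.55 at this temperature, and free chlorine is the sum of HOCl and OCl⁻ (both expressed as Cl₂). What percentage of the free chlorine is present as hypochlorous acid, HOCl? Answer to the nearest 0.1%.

[OCl⁻]/[HOCl] = 10^(pH − pKa) = 10^(7.19 − 7.55) = 10^-0.36 = 0.4365.
Fraction as HOCl = 1 / (1 + 0.4365) = 0.6961.

69.6%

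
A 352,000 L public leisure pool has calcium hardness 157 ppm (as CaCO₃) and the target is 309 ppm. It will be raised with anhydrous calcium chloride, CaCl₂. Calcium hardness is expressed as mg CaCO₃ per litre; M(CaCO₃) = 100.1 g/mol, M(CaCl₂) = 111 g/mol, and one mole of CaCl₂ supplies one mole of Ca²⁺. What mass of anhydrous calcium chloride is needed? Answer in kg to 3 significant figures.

59.3 kg

Hardness to add: (309 − 157) = 152 mg/L as CaCO₃ × 352,000 L = 53,500 g as CaCO₃.
Moles of Ca²⁺ (1 mol Ca²⁺ ≡ 1 mol CaCO₃): 53,500 / 100.1 g/mol = 534.5 mol.
Mass of CaCl₂: 534.5 × 111 = 59,330 g.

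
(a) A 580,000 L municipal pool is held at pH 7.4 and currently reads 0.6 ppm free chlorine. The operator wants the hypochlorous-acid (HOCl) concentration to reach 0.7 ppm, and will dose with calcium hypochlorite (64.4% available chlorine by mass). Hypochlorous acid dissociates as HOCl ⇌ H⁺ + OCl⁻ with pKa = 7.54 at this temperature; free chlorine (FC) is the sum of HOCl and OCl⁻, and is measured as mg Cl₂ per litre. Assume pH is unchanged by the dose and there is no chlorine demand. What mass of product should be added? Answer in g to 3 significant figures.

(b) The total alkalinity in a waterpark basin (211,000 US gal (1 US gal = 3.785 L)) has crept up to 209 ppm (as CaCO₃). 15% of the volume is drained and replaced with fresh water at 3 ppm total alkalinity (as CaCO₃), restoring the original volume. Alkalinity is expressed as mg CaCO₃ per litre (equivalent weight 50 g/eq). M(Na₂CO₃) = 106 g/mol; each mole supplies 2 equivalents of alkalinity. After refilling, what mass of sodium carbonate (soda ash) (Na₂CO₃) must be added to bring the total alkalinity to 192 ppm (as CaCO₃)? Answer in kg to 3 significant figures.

(a) [OCl⁻]/[HOCl] = 10^(pH − pKa) = 10^(7.4 − 7.54) = 0.7244; fraction as HOCl = 1/(1 + 0.7244) = 0.5799.
(a) Free chlorine required for 0.7 ppm HOCl: 0.7 / 0.5799 = 1.207 ppm.
(a) FC to add: 1.207 − 0.6 = 0.6071 mg/L as Cl₂.
(a) Cl₂ equivalent: 0.6071 mg/L × 580,000 L = 352.1 g.
(a) Product at 64.4% available Cl: 352.1 / 0.644 = 546.8 g.

(b) Volume: 211,000 US gal × 3.785 L/gal = 798,635 L.
(b) After draining 15% and refilling: 209 × 0.85 + 3 × 0.15 = 178.1 ppm.
(b) Deficit to target: 192 − 178.1 = 13.9 mg/L.
(b) As CaCO₃: 13.9 mg/L × 798,635 L = 11,100 g; ÷ 50 g/eq ÷ 2 = 111 mol Na₂CO₃.
(b) Mass: 111 × 106 = 11,770 g.

(a) 547 g; (b) 11.8 kg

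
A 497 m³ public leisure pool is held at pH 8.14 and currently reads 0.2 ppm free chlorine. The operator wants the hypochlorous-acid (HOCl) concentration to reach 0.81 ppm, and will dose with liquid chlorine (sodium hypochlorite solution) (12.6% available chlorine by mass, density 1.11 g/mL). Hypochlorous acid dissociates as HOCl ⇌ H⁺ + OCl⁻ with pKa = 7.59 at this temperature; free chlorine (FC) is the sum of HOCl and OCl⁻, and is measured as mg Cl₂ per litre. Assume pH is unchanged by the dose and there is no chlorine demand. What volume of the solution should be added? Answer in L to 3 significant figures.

12.4 L

Volume: 497 m³ = 497,000 L.
[OCl⁻]/[HOCl] = 10^(pH − pKa) = 10^(8.14 − 7.59) = 3.548; fraction as HOCl = 1/(1 + 3.548) = 0.2199.
Free chlorine required for 0.81 ppm HOCl: 0.81 / 0.2199 = 3.684 ppm.
FC to add: 3.684 − 0.2 = 3.484 mg/L as Cl₂.
Cl₂ equivalent: 3.484 mg/L × 497,000 L = 1732 g.
Product at 12.6% available Cl: 1732 / 0.126 = 13,740 g.
Volume: 13,740 g ÷ 1.11 g/mL = 12,380 mL.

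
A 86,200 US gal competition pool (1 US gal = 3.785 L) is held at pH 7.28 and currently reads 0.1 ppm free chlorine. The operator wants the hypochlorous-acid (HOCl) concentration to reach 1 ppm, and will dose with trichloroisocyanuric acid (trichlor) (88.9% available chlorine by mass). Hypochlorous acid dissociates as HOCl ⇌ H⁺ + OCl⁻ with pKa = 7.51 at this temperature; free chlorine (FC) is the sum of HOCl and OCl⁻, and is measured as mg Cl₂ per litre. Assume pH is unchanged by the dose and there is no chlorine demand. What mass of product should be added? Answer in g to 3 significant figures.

546 g

Volume: 86,200 US gal × 3.785 L/gal = 326,267 L.
[OCl⁻]/[HOCl] = 10^(pH − pKa) = 10^(7.28 − 7.51) = 0.5888; fraction as HOCl = 1/(1 + 0.5888) = 0.6294.
Free chlorine required for 1 ppm HOCl: 1 / 0.6294 = 1.589 ppm.
FC to add: 1.589 − 0.1 = 1.489 mg/L as Cl₂.
Cl₂ equivalent: 1.489 mg/L × 326,267 L = 485.8 g.
Product at 88.9% available Cl: 485.8 / 0.889 = 546.4 g.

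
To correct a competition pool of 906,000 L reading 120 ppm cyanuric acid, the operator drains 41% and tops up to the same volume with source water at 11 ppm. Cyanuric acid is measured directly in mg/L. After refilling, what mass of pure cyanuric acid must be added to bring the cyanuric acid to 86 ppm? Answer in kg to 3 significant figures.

9.69 kg

After draining 41% and refilling: 120 × 0.59 + 11 × 0.41 = 75.31 ppm.
Deficit to target: 86 − 75.31 = 10.69 mg/L.
Mass: 10.69 mg/L × 906,000 L = 9685 g cyanuric acid.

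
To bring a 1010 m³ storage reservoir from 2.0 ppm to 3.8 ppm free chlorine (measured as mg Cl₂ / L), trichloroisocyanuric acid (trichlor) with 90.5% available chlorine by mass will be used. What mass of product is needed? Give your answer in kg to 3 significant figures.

2.01 kg

Volume: 1010 m³ = 1,010,000 L.
Chlorine deficit: 3.8 − 2.0 = 1.8 ppm = 1.8 mg/L as Cl₂.
Cl₂ equivalent needed: 1.8 mg/L × 1,010,000 L = 1,818,000 mg = 1818 g.
Product at 90.5% available chlorine: 1818 / 0.905 = 2009 g.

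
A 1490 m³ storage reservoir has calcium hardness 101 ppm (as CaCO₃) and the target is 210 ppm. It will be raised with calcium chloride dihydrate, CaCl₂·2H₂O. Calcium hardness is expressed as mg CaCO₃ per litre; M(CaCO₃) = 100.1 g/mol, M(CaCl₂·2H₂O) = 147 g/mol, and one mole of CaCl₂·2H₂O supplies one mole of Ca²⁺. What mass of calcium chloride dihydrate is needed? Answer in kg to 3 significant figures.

239 kg

Volume: 1490 m³ = 1,490,000 L.
Hardness to add: (210 − 101) = 109 mg/L as CaCO₃ × 1,490,000 L = 162,400 g as CaCO₃.
Moles of Ca²⁺ (1 mol Ca²⁺ ≡ 1 mol CaCO₃): 162,400 / 100.1 g/mol = 1622 mol.
Mass of CaCl₂·2H₂O: 1622 × 147 = 238,500 g.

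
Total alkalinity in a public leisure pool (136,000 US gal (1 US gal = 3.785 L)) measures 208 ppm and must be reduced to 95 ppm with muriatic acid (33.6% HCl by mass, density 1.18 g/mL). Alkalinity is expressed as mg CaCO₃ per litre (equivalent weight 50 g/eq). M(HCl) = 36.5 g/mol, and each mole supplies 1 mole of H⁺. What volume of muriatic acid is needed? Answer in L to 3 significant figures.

Volume: 136,000 US gal × 3.785 L/gal = 514,760 L.
Alkalinity to neutralize: (208 − 95) = 113 mg/L as CaCO₃ × 514,760 L = 58,170 g as CaCO₃.
Equivalents of H⁺ required: 58,170 ÷ 50 g/eq = 1163 eq = 1163 mol HCl.
Mass of HCl: 1163 × 36.5 = 42,460 g.
Mass of 33.6% solution: 42,460 / 0.336 = 126,400 g.
Volume: 126,400 g ÷ 1.18 g/mL = 107,100 mL.

107 L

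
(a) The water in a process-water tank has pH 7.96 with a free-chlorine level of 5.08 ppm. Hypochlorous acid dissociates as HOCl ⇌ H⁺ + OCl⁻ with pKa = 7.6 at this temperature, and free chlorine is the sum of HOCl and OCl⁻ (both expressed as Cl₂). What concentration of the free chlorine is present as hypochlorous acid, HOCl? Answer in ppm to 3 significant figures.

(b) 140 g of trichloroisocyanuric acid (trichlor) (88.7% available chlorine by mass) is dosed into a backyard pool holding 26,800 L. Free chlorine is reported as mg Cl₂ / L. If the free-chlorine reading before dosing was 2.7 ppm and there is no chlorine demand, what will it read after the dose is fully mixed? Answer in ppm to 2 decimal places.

(a) 1.54 ppm; (b) 7.33 ppm

(a) [OCl⁻]/[HOCl] = 10^(pH − pKa) = 10^(7.96 − 7.6) = 10^0.36 = 2.291.
(a) Fraction as HOCl = 1 / (1 + 2.291) = 0.3039.
(a) HOCl = 0.3039 × 5.08 ppm = 1.544 ppm.

(b) Available chlorine delivered: 140 g × 0.887 = 124.2 g as Cl₂.
(b) Concentration rise: 124.2 g / 26,800 L = 4.634 mg/L = 4.63 ppm.
(b) Final FC: 2.7 + 4.63 = 7.33 ppm.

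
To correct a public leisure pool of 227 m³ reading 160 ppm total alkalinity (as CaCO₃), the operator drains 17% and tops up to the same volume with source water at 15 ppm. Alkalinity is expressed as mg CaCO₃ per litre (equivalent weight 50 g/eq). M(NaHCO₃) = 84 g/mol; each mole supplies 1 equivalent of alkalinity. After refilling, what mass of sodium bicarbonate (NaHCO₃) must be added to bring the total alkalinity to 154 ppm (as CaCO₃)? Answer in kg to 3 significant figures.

7.11 kg

Volume: 227 m³ = 227,000 L.
After draining 17% and refilling: 160 × 0.83 + 15 × 0.17 = 135.35 ppm.
Deficit to target: 154 − 135.35 = 18.65 mg/L.
As CaCO₃: 18.65 mg/L × 227,000 L = 4234 g; ÷ 50 g/eq ÷ 1 = 84.67 mol NaHCO₃.
Mass: 84.67 × 84 = 7112 g.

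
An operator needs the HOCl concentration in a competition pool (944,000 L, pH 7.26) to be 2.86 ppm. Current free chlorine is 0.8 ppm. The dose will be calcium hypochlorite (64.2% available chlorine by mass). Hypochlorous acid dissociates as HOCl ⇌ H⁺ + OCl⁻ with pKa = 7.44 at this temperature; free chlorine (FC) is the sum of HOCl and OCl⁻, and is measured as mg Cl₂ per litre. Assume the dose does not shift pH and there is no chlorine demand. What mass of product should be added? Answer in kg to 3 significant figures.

5.81 kg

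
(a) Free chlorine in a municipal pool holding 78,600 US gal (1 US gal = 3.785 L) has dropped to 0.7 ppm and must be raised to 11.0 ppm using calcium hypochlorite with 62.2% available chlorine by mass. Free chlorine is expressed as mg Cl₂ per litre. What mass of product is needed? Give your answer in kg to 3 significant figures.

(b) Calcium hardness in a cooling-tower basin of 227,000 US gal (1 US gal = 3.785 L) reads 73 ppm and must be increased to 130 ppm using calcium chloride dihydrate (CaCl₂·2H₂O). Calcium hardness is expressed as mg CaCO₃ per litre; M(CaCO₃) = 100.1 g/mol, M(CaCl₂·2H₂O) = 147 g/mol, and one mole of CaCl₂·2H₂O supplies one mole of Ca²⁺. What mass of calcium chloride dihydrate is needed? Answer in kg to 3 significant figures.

(a) Volume: 78,600 US gal × 3.785 L/gal = 297,501 L.
(a) Chlorine deficit: 11.0 − 0.7 = 10.3 ppm = 10.3 mg/L as Cl₂.
(a) Cl₂ equivalent needed: 10.3 mg/L × 297,501 L = 3,064,000 mg = 3064 g.
(a) Product at 62.2% available chlorine: 3064 / 0.622 = 4926 g.

(b) Volume: 227,000 US gal × 3.785 L/gal = 859,195 L.
(b) Hardness to add: (130 − 73) = 57 mg/L as CaCO₃ × 859,195 L = 48,970 g as CaCO₃.
(b) Moles of Ca²⁺ (1 mol Ca²⁺ ≡ 1 mol CaCO₃): 48,970 / 100.1 g/mol = 489.3 mol.
(b) Mass of CaCl₂·2H₂O: 489.3 × 147 = 71,920 g.

(a) 4.93 kg; (b) 71.9 kg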